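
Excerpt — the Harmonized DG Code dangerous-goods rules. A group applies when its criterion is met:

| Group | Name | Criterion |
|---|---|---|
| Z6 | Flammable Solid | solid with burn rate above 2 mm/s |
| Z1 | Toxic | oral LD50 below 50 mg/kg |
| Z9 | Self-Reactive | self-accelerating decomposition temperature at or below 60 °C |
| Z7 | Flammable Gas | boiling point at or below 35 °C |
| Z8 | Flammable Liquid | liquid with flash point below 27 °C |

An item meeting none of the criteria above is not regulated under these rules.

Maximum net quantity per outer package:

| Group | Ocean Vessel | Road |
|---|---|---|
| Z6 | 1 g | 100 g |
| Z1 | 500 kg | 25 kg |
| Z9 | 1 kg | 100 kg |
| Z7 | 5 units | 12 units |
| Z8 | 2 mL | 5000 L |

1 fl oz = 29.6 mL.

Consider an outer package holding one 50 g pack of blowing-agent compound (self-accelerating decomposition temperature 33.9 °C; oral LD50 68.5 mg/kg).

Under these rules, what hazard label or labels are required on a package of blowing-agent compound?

Group Z9

The blowing-agent compound has self-accelerating decomposition temperature 33.9 °C, which is ≤ 60 °C, so it is Group Z9 (Self-Reactive).
Only the Group Z9 label is required.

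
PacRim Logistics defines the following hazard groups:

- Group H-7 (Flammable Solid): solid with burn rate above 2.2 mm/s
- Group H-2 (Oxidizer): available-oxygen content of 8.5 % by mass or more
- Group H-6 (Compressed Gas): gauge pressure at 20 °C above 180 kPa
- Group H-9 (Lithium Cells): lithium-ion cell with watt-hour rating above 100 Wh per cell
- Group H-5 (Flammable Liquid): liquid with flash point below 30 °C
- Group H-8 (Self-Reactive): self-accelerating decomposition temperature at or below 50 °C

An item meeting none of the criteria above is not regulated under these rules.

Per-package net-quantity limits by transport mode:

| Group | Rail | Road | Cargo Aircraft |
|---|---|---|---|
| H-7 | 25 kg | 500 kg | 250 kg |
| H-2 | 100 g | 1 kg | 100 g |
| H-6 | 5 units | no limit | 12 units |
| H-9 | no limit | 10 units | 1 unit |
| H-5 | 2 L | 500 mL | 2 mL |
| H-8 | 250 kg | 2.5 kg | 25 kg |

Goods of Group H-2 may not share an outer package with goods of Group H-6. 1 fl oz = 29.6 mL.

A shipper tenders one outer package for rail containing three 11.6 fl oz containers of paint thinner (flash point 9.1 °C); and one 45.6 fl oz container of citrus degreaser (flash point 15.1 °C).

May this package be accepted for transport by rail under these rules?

No

Paint thinner: flash point 9.1 °C < 30 °C → Group H-5 (Flammable Liquid).
The citrus degreaser has flash point 15.1 °C, which is < 30 °C, so it is Group H-5 (Flammable Liquid).
Total Group H-5: (three 11.6 fl oz containers = 1030.08 mL) + (one 45.6 fl oz container = 1349.76 mL) = 2379.84 mL.
2379.84 mL exceeds the rail limit of 2 L for Group H-5.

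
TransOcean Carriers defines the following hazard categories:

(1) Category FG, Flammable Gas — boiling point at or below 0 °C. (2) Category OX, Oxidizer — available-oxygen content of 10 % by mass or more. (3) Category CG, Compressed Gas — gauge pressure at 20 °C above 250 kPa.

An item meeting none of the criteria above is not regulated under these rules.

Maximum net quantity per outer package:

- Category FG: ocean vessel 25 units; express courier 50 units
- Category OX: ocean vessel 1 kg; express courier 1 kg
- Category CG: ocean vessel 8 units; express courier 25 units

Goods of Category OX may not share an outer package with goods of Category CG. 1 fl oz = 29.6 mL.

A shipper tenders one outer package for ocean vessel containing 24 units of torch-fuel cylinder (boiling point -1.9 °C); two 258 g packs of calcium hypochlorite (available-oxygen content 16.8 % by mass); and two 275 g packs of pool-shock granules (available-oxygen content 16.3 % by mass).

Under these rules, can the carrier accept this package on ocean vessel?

Boiling point -1.9 °C meets the Category FG criterion (Flammable Gas), so the torch-fuel cylinder is Category FG.
Available-oxygen content 16.8 % by mass meets the Category OX criterion (Oxidizer), so the calcium hypochlorite is Category OX.
The pool-shock granules have available-oxygen content 16.3 % by mass, which is ≥ 10 % by mass, so they are Category OX (Oxidizer).
Total Category OX: (two 258 g packs = 516 g) + (two 275 g packs = 550 g) = 1.066 kg.
1.066 kg exceeds the ocean vessel limit of 1 kg for Category OX.
Category FG quantity: 24 units.
24 units is within the ocean vessel limit of 25 units for Category FG.
The segregation rule (Category OX with Category CG) does not apply to Category OX with Category FG.

No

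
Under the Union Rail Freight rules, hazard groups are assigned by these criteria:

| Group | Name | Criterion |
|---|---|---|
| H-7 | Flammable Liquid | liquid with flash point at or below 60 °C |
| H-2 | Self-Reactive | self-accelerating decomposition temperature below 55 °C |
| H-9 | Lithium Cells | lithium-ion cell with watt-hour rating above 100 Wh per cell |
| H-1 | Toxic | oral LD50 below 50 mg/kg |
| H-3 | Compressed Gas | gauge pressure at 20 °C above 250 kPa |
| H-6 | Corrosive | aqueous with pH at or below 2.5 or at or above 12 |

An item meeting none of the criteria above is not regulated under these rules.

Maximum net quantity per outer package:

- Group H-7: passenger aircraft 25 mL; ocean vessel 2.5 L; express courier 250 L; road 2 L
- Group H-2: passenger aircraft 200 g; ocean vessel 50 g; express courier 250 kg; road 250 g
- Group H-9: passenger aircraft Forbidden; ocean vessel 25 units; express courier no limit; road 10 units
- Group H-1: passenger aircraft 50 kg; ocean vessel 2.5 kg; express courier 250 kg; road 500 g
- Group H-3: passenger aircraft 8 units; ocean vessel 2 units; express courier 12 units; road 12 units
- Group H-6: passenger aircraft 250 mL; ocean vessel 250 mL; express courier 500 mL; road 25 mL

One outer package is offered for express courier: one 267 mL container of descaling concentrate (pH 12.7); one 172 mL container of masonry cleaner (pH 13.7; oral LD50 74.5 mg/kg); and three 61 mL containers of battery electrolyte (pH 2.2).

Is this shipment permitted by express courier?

With pH 12.7 (≥ 12), the descaling concentrate falls in Group H-6.
Masonry cleaner: pH 13.7 ≥ 12 → Group H-6 (Corrosive).
With pH 2.2 (≤ 2.5), the battery electrolyte falls in Group H-6.
Total Group H-6: 267 mL + 172 mL + (three 61 mL containers = 183 mL) = 622 mL.
622 mL > 500 mL (express courier limit, Group H-6) — over the limit.

No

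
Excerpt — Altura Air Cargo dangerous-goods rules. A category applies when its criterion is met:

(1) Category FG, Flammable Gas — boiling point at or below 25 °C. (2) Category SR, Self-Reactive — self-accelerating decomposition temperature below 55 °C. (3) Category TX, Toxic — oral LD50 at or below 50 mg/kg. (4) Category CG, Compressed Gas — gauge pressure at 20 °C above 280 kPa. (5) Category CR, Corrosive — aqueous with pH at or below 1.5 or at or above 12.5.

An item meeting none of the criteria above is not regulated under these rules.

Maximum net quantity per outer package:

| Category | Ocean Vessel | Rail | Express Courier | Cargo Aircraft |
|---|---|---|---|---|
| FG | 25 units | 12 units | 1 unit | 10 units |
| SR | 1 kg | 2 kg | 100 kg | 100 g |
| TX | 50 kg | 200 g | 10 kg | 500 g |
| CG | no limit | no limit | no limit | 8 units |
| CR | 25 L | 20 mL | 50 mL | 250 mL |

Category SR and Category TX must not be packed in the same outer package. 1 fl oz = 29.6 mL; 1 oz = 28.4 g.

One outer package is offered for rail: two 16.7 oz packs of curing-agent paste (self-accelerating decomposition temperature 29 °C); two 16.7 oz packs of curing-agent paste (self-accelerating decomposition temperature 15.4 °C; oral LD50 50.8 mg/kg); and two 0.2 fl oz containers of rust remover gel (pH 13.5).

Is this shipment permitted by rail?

With self-accelerating decomposition temperature 29 °C (< 55 °C), the curing-agent paste falls in Category SR.
The curing-agent paste has self-accelerating decomposition temperature 15.4 °C, which is < 55 °C, so it is Category SR (Self-Reactive).
Rust remover gel: pH 13.5 ≥ 12.5 → Category CR (Corrosive).
Total Category SR: (two 16.7 oz packs = 948.56 g) + (two 16.7 oz packs = 948.56 g) = 1897.12 g.
1897.12 g ≤ 2 kg (rail limit, Category SR) — within limit.
Category CR quantity: two 0.2 fl oz containers = 11.84 mL.
11.84 mL ≤ 20 mL (rail limit, Category CR) — within limit.
The segregation rule (Category SR with Category TX) does not apply to Category SR with Category CR.
Every hazard category is within its rail limit and no segregation rule is violated.

Yes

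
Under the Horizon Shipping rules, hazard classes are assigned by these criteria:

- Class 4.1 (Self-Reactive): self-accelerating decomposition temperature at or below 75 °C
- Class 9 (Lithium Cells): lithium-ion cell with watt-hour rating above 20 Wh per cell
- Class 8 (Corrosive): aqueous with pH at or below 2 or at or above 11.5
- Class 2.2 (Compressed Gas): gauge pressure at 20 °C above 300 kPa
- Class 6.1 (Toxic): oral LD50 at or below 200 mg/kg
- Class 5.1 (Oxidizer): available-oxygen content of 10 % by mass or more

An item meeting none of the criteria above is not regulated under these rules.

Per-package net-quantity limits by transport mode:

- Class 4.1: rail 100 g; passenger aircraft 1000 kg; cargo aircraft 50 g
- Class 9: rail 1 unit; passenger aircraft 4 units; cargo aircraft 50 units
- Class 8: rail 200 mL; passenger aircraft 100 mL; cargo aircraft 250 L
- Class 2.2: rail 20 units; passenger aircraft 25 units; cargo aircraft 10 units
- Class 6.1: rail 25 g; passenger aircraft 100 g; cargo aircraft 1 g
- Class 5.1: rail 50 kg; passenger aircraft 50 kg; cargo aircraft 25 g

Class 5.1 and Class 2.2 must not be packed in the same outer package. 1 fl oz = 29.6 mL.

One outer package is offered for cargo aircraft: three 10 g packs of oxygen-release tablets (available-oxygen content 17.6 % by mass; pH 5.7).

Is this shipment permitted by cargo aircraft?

No

Oxygen-release tablets: available-oxygen content 17.6 % by mass ≥ 10 % by mass → Class 5.1 (Oxidizer).
Class 5.1 quantity: three 10 g packs = 30 g.
30 g exceeds the cargo aircraft limit of 25 g for Class 5.1.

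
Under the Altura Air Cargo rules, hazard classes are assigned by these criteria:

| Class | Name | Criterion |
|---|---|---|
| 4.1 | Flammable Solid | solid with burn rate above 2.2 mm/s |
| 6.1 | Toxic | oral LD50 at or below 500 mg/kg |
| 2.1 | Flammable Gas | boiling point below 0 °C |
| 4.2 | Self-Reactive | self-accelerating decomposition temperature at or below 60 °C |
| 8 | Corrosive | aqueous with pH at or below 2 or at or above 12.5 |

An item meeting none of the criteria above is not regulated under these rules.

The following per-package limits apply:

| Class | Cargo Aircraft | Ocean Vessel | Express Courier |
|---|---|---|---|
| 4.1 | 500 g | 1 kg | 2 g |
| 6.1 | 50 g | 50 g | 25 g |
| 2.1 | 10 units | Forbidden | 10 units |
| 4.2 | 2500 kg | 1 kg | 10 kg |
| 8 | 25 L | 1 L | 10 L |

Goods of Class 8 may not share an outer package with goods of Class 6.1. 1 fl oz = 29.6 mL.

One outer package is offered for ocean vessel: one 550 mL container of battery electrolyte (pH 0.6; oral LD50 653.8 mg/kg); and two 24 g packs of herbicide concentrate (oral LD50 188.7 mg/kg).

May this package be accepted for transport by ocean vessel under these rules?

No

With pH 0.6 (≤ 2), the battery electrolyte falls in Class 8.
Herbicide concentrate: oral LD50 188.7 mg/kg ≤ 500 mg/kg → Class 6.1 (Toxic).
Class 8 quantity: 550 mL.
550 mL ≤ 1 L (ocean vessel limit, Class 8) — within limit.
Class 6.1 quantity: two 24 g packs = 48 g.
48 g is within the ocean vessel limit of 50 g for Class 6.1.
Class 8 and Class 6.1 may not share an outer package.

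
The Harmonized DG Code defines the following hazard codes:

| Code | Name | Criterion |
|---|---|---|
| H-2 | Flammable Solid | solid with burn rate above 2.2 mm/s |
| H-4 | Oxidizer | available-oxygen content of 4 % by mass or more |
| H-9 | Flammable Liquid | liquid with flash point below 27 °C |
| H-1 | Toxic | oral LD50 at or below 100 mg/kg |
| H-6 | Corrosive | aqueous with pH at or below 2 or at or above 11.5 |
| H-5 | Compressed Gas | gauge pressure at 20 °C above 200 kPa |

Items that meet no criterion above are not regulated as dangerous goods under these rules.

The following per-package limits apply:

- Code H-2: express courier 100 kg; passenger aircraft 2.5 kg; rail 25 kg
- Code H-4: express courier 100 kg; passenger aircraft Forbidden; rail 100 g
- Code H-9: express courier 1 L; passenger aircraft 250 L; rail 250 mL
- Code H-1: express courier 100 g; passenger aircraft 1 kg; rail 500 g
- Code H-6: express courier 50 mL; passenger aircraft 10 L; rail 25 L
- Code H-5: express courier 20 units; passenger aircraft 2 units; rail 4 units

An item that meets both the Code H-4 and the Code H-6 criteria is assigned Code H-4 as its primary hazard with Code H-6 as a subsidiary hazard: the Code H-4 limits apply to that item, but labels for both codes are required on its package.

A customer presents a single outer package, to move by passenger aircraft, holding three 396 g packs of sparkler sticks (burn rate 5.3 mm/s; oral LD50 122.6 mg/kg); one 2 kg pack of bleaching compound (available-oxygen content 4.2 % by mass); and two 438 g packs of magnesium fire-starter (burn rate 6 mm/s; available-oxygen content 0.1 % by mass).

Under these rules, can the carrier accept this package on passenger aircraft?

With burn rate 5.3 mm/s (> 2.2 mm/s), the sparkler sticks fall in Code H-2.
Available-oxygen content 4.2 % by mass meets the Code H-4 criterion (Oxidizer), so the bleaching compound is Code H-4.
The magnesium fire-starter has burn rate 6 mm/s, which is > 2.2 mm/s, so it is Code H-2 (Flammable Solid).
Code H-2 net quantity: (three 396 g packs = 1.188 kg) + (two 438 g packs = 876 g) = 2.064 kg.
That is within the Code H-2 passenger aircraft limit of 2.5 kg.
Code H-4 quantity: 2 kg.
Code H-4 is Forbidden by passenger aircraft.

No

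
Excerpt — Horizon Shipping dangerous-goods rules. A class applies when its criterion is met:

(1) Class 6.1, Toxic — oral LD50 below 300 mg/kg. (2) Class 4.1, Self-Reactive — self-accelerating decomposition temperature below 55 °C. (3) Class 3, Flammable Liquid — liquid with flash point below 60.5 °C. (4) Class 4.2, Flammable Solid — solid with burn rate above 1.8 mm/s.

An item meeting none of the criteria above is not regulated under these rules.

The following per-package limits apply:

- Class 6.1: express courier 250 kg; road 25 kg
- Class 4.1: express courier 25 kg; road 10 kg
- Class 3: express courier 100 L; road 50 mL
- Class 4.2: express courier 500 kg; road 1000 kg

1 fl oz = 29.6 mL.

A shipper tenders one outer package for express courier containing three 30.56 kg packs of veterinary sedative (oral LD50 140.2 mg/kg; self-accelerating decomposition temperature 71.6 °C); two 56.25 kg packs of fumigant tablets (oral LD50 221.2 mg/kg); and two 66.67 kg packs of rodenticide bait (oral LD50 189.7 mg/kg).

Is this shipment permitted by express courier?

The veterinary sedative has oral LD50 140.2 mg/kg, which is < 300 mg/kg, so it is Class 6.1 (Toxic).
Oral LD50 221.2 mg/kg meets the Class 6.1 criterion (Toxic), so the fumigant tablets are Class 6.1.
Oral LD50 189.7 mg/kg meets the Class 6.1 criterion (Toxic), so the rodenticide bait is Class 6.1.
Class 6.1 net quantity: (three 30.56 kg packs = 91.68 kg) + (two 56.25 kg packs = 112.5 kg) + (two 66.67 kg packs = 133.34 kg) = 337.52 kg.
That exceeds the Class 6.1 express courier limit of 250 kg.

No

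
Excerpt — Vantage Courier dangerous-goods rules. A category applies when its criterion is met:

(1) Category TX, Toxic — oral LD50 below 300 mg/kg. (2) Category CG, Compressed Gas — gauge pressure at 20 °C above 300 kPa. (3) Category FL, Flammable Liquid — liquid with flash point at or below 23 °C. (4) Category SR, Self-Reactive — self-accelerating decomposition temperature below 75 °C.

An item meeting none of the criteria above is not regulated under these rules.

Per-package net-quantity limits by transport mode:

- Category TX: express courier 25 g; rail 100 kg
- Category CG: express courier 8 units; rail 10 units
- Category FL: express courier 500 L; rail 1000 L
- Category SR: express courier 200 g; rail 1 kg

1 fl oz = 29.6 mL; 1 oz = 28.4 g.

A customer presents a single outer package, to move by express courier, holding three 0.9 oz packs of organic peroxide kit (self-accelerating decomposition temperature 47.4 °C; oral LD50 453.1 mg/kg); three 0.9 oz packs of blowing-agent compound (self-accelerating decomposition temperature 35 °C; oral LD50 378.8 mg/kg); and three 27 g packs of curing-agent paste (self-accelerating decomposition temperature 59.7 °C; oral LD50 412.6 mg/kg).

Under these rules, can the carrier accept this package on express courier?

The organic peroxide kit has self-accelerating decomposition temperature 47.4 °C, which is < 75 °C, so it is Category SR (Self-Reactive).
Blowing-agent compound: self-accelerating decomposition temperature 35 °C < 75 °C → Category SR (Self-Reactive).
Curing-agent paste: self-accelerating decomposition temperature 59.7 °C < 75 °C → Category SR (Self-Reactive).
Category SR net quantity: (three 0.9 oz packs = 76.68 g) + (three 0.9 oz packs = 76.68 g) + (three 27 g packs = 81 g) = 234.36 g.
234.36 g > 200 g (express courier limit, Category SR) — over the limit.

No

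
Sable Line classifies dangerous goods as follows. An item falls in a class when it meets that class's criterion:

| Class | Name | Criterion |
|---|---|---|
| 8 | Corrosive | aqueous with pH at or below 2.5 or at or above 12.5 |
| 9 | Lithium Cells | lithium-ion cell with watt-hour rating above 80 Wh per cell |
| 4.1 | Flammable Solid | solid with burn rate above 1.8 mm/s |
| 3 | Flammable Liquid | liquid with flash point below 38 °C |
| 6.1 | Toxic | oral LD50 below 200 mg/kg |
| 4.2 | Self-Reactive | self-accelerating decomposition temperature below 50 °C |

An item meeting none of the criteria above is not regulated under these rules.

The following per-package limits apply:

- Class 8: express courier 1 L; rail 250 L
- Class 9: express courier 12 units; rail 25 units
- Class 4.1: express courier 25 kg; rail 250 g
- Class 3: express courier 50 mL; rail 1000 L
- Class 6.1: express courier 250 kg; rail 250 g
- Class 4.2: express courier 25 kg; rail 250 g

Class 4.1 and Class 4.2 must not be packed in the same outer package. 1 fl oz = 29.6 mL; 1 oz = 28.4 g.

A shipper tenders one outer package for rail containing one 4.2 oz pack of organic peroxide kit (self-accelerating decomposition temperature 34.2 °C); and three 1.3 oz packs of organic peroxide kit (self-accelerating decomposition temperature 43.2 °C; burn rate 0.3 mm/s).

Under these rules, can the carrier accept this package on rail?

Yes

The organic peroxide kit has self-accelerating decomposition temperature 34.2 °C, which is < 50 °C, so it is Class 4.2 (Self-Reactive).
With self-accelerating decomposition temperature 43.2 °C (< 50 °C), the organic peroxide kit falls in Class 4.2.
Total Class 4.2: (one 4.2 oz pack = 119.28 g) + (three 1.3 oz packs = 110.76 g) = 230.04 g.
230.04 g ≤ 250 g (rail limit, Class 4.2) — within limit.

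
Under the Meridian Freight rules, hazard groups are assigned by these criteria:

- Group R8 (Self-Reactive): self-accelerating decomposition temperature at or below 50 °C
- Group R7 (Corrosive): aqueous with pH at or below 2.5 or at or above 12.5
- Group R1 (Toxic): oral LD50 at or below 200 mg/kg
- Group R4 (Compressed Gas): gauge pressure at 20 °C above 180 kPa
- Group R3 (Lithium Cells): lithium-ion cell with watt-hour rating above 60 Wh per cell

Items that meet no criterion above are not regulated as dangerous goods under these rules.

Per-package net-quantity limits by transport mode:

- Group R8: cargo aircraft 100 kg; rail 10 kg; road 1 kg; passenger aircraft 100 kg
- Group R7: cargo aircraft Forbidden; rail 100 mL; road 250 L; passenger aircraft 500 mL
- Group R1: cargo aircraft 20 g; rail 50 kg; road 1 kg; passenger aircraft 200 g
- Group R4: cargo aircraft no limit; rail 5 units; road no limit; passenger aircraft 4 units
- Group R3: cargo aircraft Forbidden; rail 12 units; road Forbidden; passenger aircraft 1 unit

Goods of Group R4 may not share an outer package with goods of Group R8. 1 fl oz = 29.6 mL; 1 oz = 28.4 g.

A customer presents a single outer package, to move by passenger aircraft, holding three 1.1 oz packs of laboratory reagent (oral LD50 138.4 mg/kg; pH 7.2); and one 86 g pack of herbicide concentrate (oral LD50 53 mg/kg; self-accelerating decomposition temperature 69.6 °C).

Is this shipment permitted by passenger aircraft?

The laboratory reagent has oral LD50 138.4 mg/kg, which is ≤ 200 mg/kg, so it is Group R1 (Toxic).
Herbicide concentrate: oral LD50 53 mg/kg ≤ 200 mg/kg → Group R1 (Toxic).
Group R1 net quantity: (three 1.1 oz packs = 93.72 g) + 86 g = 179.72 g.
179.72 g ≤ 200 g (passenger aircraft limit, Group R1) — within limit.

Yes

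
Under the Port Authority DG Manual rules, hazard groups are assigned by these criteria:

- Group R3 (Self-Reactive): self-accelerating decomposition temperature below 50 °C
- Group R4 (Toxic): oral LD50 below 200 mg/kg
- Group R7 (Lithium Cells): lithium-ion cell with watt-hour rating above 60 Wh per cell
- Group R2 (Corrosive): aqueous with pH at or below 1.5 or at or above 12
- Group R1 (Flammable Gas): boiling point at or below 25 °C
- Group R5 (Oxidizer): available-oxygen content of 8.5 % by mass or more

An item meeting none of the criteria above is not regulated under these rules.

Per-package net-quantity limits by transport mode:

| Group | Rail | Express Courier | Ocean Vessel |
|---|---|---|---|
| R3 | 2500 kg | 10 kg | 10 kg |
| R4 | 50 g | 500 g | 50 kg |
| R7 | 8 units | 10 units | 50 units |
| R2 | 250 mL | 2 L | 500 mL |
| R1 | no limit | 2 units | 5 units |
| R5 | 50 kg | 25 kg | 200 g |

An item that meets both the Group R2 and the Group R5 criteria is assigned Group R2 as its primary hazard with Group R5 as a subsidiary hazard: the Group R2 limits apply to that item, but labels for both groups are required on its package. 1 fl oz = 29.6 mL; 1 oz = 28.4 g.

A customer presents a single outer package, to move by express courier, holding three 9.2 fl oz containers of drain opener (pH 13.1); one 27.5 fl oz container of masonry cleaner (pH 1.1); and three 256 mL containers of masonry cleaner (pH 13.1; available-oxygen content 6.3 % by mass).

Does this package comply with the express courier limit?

No

The drain opener has pH 13.1, which is ≥ 12, so it is Group R2 (Corrosive).
Masonry cleaner: pH 1.1 ≤ 1.5 → Group R2 (Corrosive).
Masonry cleaner: pH 13.1 ≥ 12 → Group R2 (Corrosive).
Total Group R2: (three 9.2 fl oz containers = 816.96 mL) + (one 27.5 fl oz container = 814 mL) + (three 256 mL containers = 768 mL) = 2398.96 mL.
2398.96 mL exceeds the express courier limit of 2 L for Group R2.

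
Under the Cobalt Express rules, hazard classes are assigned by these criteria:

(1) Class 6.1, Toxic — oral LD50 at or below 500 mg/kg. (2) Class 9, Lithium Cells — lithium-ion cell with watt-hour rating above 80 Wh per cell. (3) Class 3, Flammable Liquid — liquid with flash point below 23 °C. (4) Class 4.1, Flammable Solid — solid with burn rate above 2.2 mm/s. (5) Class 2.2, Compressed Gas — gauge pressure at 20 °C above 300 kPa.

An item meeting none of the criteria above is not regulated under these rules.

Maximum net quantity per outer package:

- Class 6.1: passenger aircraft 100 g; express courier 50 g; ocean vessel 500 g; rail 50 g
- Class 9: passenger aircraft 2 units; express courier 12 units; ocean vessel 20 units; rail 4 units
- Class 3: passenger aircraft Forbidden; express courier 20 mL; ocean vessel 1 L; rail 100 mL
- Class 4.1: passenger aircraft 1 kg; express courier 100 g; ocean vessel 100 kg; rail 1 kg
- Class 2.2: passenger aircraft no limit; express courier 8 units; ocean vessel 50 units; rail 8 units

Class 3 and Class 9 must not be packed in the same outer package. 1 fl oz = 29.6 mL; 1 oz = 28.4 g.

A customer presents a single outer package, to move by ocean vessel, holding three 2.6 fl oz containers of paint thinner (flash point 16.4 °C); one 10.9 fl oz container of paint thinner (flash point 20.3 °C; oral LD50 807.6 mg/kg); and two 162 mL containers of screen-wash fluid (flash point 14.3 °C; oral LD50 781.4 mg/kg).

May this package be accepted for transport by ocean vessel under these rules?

With flash point 16.4 °C (< 23 °C), the paint thinner falls in Class 3.
With flash point 20.3 °C (< 23 °C), the paint thinner falls in Class 3.
The screen-wash fluid has flash point 14.3 °C, which is < 23 °C, so it is Class 3 (Flammable Liquid).
Class 3 net quantity: (three 2.6 fl oz containers = 230.88 mL) + (one 10.9 fl oz container = 322.64 mL) + (two 162 mL containers = 324 mL) = 877.52 mL.
877.52 mL is within the ocean vessel limit of 1 L for Class 3.

Yes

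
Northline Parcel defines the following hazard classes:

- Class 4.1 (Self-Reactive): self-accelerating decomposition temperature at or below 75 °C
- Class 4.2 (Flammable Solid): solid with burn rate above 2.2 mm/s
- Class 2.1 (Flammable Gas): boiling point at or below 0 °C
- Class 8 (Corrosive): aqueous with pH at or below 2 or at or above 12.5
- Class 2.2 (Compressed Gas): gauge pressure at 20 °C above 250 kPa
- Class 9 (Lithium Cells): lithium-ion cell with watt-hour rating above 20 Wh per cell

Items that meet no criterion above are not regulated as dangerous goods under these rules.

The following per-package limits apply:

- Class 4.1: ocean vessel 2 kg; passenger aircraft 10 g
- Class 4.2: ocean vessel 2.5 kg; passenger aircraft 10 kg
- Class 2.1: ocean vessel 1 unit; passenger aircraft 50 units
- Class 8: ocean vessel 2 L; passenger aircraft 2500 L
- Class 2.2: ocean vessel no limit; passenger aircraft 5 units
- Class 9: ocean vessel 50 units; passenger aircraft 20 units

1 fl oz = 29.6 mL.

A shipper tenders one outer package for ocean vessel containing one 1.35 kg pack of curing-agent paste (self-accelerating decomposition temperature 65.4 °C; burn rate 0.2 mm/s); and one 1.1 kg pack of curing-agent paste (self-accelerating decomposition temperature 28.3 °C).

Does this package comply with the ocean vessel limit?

No

Curing-agent paste: self-accelerating decomposition temperature 65.4 °C ≤ 75 °C → Class 4.1 (Self-Reactive).
Self-accelerating decomposition temperature 28.3 °C meets the Class 4.1 criterion (Self-Reactive), so the curing-agent paste is Class 4.1.
Class 4.1 net quantity: 1.35 kg + 1.1 kg = 2.45 kg.
That exceeds the Class 4.1 ocean vessel limit of 2 kg.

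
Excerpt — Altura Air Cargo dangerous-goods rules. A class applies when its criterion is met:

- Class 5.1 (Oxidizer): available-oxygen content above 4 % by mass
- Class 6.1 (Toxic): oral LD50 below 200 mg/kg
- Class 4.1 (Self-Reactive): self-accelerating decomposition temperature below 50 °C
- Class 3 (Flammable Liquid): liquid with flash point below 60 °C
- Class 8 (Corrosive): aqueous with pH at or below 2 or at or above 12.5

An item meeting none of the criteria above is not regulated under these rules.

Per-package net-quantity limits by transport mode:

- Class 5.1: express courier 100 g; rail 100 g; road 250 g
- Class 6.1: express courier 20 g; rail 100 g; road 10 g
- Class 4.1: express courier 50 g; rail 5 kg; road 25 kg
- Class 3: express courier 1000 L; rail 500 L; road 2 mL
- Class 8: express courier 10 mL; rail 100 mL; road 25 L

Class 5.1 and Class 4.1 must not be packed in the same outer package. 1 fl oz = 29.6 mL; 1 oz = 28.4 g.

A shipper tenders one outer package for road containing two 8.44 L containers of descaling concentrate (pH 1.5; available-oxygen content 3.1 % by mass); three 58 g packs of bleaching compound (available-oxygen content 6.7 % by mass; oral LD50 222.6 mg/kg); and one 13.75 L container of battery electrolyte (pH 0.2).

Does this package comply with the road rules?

pH 1.5 meets the Class 8 criterion (Corrosive), so the descaling concentrate is Class 8.
With available-oxygen content 6.7 % by mass (> 4 % by mass), the bleaching compound falls in Class 5.1.
With pH 0.2 (≤ 2), the battery electrolyte falls in Class 8.
Class 8 net quantity: (two 8.44 L containers = 16.88 L) + 13.75 L = 30.63 L.
30.63 L > 25 L (road limit, Class 8) — over the limit.
Class 5.1 quantity: three 58 g packs = 174 g.
174 g is within the road limit of 250 g for Class 5.1.
The segregation rule (Class 5.1 with Class 4.1) does not apply to Class 8 with Class 5.1.

No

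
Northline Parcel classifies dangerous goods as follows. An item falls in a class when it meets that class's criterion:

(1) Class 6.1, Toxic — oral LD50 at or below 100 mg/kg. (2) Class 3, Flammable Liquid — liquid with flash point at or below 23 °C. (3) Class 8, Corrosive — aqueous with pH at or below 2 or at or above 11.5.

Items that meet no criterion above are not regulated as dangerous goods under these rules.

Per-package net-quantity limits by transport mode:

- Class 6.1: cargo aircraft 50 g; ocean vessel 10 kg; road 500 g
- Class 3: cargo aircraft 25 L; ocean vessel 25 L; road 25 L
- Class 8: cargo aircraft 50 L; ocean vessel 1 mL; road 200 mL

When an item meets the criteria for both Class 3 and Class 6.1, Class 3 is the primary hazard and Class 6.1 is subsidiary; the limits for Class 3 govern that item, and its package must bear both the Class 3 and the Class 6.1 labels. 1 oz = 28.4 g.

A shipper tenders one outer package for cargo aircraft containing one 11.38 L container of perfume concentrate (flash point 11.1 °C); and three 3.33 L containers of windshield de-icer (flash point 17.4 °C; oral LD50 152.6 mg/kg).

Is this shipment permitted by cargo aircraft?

Yes

The perfume concentrate has flash point 11.1 °C, which is ≤ 23 °C, so it is Class 3 (Flammable Liquid).
Windshield de-icer: flash point 17.4 °C ≤ 23 °C → Class 3 (Flammable Liquid).
Total Class 3: 11.38 L + (three 3.33 L containers = 9.99 L) = 21.37 L.
That is within the Class 3 cargo aircraft limit of 25 L.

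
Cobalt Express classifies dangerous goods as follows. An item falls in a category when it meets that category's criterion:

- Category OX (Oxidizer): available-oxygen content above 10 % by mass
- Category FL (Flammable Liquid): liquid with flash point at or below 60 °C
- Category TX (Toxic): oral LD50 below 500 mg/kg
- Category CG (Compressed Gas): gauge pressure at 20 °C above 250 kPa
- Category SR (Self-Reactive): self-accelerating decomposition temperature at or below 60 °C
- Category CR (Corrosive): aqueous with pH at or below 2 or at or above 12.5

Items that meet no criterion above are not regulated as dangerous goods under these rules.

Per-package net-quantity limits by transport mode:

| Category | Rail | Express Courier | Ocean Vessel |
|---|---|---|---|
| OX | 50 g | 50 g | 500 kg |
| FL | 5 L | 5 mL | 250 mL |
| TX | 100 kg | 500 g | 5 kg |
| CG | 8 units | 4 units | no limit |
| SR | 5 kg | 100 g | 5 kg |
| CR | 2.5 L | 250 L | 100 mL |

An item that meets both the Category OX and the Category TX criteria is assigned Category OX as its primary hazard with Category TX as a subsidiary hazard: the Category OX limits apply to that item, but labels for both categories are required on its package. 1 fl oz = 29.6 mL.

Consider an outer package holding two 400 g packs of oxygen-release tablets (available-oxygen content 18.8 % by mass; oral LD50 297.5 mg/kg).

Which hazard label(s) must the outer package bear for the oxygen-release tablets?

With available-oxygen content 18.8 % by mass (> 10 % by mass), the oxygen-release tablets fall in Category OX.
Oral LD50 297.5 mg/kg meets the Category TX criterion (Toxic), so the oxygen-release tablets are Category TX.
By the precedence rule Category OX is primary and Category TX is subsidiary, and that rule requires both labels on the package.

Category OX and TX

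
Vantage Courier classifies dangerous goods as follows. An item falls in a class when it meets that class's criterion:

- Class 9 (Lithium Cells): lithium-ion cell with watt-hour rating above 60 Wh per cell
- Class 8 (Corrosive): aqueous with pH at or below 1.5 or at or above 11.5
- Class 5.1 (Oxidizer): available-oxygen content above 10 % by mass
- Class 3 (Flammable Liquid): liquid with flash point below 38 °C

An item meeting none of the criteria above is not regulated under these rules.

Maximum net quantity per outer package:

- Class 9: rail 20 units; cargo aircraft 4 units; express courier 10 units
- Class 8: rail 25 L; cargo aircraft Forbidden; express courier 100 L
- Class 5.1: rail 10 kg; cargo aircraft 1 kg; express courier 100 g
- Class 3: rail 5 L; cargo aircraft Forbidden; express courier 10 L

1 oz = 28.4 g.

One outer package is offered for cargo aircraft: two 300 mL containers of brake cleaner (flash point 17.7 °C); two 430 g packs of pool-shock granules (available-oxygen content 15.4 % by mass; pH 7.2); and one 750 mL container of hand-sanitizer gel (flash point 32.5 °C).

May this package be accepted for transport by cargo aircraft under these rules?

Brake cleaner: flash point 17.7 °C < 38 °C → Class 3 (Flammable Liquid).
With available-oxygen content 15.4 % by mass (> 10 % by mass), the pool-shock granules fall in Class 5.1.
Hand-sanitizer gel: flash point 32.5 °C < 38 °C → Class 3 (Flammable Liquid).
Class 3 net quantity: (two 300 mL containers = 600 mL) + 750 mL = 1.35 L.
By cargo aircraft, Class 3 is Forbidden regardless of quantity.
Class 5.1 quantity: two 430 g packs = 860 g.
That is within the Class 5.1 cargo aircraft limit of 1 kg.

No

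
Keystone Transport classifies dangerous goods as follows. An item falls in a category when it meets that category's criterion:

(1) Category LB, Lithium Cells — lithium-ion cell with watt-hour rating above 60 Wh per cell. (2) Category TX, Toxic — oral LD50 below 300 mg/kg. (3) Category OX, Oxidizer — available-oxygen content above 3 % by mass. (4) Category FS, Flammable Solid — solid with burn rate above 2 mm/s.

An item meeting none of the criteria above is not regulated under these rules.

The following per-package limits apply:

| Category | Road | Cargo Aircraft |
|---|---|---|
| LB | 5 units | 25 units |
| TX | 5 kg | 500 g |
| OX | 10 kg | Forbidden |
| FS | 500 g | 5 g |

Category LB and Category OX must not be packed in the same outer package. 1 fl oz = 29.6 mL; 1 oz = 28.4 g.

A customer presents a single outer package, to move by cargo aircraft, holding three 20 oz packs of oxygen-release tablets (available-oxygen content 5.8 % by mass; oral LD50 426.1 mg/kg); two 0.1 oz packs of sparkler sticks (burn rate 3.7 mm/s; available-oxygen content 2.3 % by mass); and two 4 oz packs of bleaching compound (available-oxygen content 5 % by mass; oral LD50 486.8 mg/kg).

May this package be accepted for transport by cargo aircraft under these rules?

Oxygen-release tablets: available-oxygen content 5.8 % by mass > 3 % by mass → Category OX (Oxidizer).
Sparkler sticks: burn rate 3.7 mm/s > 2 mm/s → Category FS (Flammable Solid).
With available-oxygen content 5 % by mass (> 3 % by mass), the bleaching compound falls in Category OX.
Total Category OX: (three 20 oz packs = 1.704 kg) + (two 4 oz packs = 227.2 g) = 1931.2 g.
By cargo aircraft, Category OX is Forbidden regardless of quantity.
Category FS quantity: two 0.1 oz packs = 5.68 g.
5.68 g > 5 g (cargo aircraft limit, Category FS) — over the limit.
The segregation rule (Category LB with Category OX) does not apply to Category OX with Category FS.

No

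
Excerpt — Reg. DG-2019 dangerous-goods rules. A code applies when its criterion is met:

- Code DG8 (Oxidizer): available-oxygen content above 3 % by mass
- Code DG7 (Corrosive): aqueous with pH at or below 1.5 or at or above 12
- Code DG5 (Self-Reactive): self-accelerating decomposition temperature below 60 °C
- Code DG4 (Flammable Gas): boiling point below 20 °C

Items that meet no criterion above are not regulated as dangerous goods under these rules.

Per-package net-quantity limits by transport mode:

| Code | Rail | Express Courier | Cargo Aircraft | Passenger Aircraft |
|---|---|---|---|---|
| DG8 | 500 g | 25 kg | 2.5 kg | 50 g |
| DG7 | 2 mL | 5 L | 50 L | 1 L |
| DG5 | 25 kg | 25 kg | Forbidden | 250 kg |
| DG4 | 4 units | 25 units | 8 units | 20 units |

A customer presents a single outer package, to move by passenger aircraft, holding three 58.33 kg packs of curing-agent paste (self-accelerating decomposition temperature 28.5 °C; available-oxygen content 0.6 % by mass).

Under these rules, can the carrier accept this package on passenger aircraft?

The curing-agent paste has self-accelerating decomposition temperature 28.5 °C, which is < 60 °C, so it is Code DG5 (Self-Reactive).
Code DG5 quantity: three 58.33 kg packs = 174.99 kg.
That is within the Code DG5 passenger aircraft limit of 250 kg.

Yes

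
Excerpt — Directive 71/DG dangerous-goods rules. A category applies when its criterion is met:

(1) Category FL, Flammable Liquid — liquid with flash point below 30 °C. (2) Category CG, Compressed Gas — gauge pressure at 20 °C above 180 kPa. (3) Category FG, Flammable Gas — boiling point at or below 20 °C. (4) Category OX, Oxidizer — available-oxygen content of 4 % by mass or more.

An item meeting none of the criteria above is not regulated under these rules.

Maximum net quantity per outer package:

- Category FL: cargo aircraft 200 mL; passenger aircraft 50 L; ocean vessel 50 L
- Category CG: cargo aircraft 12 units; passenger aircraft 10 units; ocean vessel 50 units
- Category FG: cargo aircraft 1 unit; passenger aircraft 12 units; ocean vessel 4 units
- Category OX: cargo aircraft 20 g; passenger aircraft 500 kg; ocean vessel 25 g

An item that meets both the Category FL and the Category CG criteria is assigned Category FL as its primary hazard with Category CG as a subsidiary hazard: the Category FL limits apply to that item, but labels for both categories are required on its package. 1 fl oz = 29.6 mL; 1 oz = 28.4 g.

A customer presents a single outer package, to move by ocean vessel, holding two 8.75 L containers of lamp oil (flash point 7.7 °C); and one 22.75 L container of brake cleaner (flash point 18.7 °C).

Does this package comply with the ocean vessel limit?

Lamp oil: flash point 7.7 °C < 30 °C → Category FL (Flammable Liquid).
With flash point 18.7 °C (< 30 °C), the brake cleaner falls in Category FL.
Total Category FL: (two 8.75 L containers = 17.5 L) + 22.75 L = 40.25 L.
40.25 L ≤ 50 L (ocean vessel limit, Category FL) — within limit.

Yes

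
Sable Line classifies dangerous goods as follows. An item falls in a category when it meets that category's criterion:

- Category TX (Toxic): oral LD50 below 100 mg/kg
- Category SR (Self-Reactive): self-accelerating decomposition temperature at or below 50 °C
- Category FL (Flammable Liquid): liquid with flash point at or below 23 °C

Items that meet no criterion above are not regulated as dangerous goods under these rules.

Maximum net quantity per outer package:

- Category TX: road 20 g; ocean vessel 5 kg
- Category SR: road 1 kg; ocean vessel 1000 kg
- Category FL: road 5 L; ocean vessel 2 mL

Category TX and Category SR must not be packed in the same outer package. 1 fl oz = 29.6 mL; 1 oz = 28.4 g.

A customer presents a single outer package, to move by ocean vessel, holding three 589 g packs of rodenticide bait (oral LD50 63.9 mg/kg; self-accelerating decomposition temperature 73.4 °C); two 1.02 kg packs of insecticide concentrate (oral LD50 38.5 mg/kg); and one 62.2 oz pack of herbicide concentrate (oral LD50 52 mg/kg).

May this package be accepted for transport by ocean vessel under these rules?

The rodenticide bait has oral LD50 63.9 mg/kg, which is < 100 mg/kg, so it is Category TX (Toxic).
Insecticide concentrate: oral LD50 38.5 mg/kg < 100 mg/kg → Category TX (Toxic).
With oral LD50 52 mg/kg (< 100 mg/kg), the herbicide concentrate falls in Category TX.
Category TX net quantity: (three 589 g packs = 1.767 kg) + (two 1.02 kg packs = 2.04 kg) + (one 62.2 oz pack = 1766.48 g) = 5573.48 g.
That exceeds the Category TX ocean vessel limit of 5 kg.

No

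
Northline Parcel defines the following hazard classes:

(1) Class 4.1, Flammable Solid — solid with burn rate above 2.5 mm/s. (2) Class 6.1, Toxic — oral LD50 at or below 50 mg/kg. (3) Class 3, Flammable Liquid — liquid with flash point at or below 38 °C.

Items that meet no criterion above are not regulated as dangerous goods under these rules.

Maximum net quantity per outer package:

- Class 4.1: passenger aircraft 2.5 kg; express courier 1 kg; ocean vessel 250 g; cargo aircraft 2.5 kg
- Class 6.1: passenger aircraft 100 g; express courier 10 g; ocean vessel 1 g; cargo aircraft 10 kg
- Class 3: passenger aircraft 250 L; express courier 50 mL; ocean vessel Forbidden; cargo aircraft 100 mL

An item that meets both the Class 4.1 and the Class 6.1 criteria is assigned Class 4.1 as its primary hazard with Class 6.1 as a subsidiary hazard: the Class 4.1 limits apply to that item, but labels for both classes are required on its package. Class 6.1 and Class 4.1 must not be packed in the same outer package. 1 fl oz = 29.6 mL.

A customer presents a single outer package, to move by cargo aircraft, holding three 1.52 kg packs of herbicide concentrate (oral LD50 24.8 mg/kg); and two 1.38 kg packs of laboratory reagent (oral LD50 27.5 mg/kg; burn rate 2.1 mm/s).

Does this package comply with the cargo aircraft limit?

The herbicide concentrate has oral LD50 24.8 mg/kg, which is ≤ 50 mg/kg, so it is Class 6.1 (Toxic).
The laboratory reagent has oral LD50 27.5 mg/kg, which is ≤ 50 mg/kg, so it is Class 6.1 (Toxic).
Total Class 6.1: (three 1.52 kg packs = 4.56 kg) + (two 1.38 kg packs = 2.76 kg) = 7.32 kg.
That is within the Class 6.1 cargo aircraft limit of 10 kg.

Yes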